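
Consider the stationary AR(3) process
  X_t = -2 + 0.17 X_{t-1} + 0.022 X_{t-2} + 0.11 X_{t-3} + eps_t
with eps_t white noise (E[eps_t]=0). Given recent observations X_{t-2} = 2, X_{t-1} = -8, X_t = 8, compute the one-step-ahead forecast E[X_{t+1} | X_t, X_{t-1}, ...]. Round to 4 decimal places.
E[X_{t+1} \mid \mathcal F_t] = -0.5960

For an AR(p) model X_t = c + sum_i phi_i X_{t-i} + eps_t, the
one-step-ahead conditional mean is
  E[X_{t+1} | X_t, ...] = c + sum_i phi_i X_{t+1-i}.
Substitute known values:
  E[X_{t+1} | ...] = -2 + (0.17) * (8) + (0.022) * (-8) + (0.11) * (2)
                   = -0.5960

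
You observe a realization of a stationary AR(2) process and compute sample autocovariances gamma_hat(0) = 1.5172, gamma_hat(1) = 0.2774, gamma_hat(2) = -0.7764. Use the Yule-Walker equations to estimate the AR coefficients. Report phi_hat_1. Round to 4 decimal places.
\hat\phi_{1} = 0.2860

The Yule-Walker equations for an AR(p) process read, in matrix form,
  Gamma_p phi = r_p,   with   (Gamma_p)_{ij} = gamma(|i - j|),
                       (r_p)_i = gamma(i),   i,j = 1..p.
Substitute the sample gammas (Toeplitz matrix and right-hand side of size 2):
  Gamma_p = [[1.5172, 0.2774], [0.2774, 1.5172]]
  r_p     = [0.2774, -0.7764]
Written out:
  1.5172 phi_1 + 0.2774 phi_2 = 0.2774
  0.2774 phi_1 + 1.5172 phi_2 = -0.7764
Solve by Cramer's rule:
  det = gamma(0)^2 - gamma(1)^2 = (1.5172)^2 - (0.2774)^2 = 2.30189584 - 0.07695076 = 2.22494508
  phi_hat_1 = [gamma(1) gamma(0) - gamma(1) gamma(2)] / det = [(0.2774)(1.5172) - (0.2774)(-0.7764)] / 2.22494508 = 0.63624464 / 2.22494508 = 0.286
  phi_hat_2 = [gamma(0) gamma(2) - gamma(1)^2] / det = [(1.5172)(-0.7764) - (0.2774)^2] / 2.22494508 = -1.25490484 / 2.22494508 = -0.564
So phi_hat = [0.2860, -0.5640].
Therefore phi_hat_1 = 0.2860.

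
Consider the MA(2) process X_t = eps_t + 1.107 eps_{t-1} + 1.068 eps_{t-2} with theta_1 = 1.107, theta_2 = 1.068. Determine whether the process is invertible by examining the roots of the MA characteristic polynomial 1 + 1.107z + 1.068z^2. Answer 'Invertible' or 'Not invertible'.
\text{Not invertible}

The MA(q) characteristic polynomial is P(z) = 1 + 1.107z + 1.068z^2.
Invertibility requires all roots to lie outside the unit circle, i.e. |z| > 1 for every root.
Set 1 + (1.107) z + (1.068) z^2 = 0, i.e. a z^2 + b z + c = 0 with a = 1.068, b = 1.107, c = 1.
Discriminant D = b^2 - 4ac = (1.107)^2 - 4*(1.068)*1 = 1.225449 - (4.272) = -3.046551.
D < 0, so the roots are the complex-conjugate pair z = (-b +/- i sqrt(-D)) / (2a) = -0.5183 +/- 0.8172i.
For a conjugate pair |z|^2 = z * conj(z) = (product of roots) = c/a = 1/(1.068) = 0.93633, so |z| = sqrt(0.93633) = 0.9676 for both roots.
Moduli of all roots: 0.9676, 0.9676.
All moduli strictly greater than 1? No.
Verdict: Not invertible.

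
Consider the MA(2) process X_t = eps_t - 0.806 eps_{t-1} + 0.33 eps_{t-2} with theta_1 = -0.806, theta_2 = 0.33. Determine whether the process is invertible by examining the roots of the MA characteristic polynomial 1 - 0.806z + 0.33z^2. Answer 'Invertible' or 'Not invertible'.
\text{Invertible}

The MA(q) characteristic polynomial is P(z) = 1 - 0.806z + 0.33z^2.
Invertibility requires all roots to lie outside the unit circle, i.e. |z| > 1 for every root.
Set 1 + (-0.806) z + (0.33) z^2 = 0, i.e. a z^2 + b z + c = 0 with a = 0.33, b = -0.806, c = 1.
Discriminant D = b^2 - 4ac = (-0.806)^2 - 4*(0.33)*1 = 0.649636 - (1.32) = -0.670364.
D < 0, so the roots are the complex-conjugate pair z = (-b +/- i sqrt(-D)) / (2a) = 1.2212 +/- 1.2405i.
For a conjugate pair |z|^2 = z * conj(z) = (product of roots) = c/a = 1/(0.33) = 3.030303, so |z| = sqrt(3.030303) = 1.7408 for both roots.
Moduli of all roots: 1.7408, 1.7408.
All moduli strictly greater than 1? Yes.
Verdict: Invertible.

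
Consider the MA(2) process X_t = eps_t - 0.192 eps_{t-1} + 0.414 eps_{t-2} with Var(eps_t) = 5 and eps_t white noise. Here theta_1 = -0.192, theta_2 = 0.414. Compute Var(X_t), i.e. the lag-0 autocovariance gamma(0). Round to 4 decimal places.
\gamma(0) = 6.0413

For an MA(q) process X_t = eps_t + sum_i theta_i eps_{t-i} with
Var(eps_t) = sigma^2, the variance is
  gamma(0) = sigma^2 * (1 + sum_i theta_i^2).
  sum_i theta_i^2 = (-0.192)^2 + (0.414)^2 = 0.036864 + 0.171396 = 0.20826.
  gamma(0) = 5 * (1 + 0.20826) = 5 * 1.20826 = 6.0413.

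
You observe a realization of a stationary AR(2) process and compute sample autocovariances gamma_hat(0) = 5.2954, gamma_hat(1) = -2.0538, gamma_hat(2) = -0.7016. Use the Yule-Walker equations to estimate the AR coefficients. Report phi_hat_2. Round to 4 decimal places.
\hat\phi_{2} = -0.3330

The Yule-Walker equations for an AR(p) process read, in matrix form,
  Gamma_p phi = r_p,   with   (Gamma_p)_{ij} = gamma(|i - j|),
                       (r_p)_i = gamma(i),   i,j = 1..p.
Substitute the sample gammas (Toeplitz matrix and right-hand side of size 2):
  Gamma_p = [[5.2954, -2.0538], [-2.0538, 5.2954]]
  r_p     = [-2.0538, -0.7016]
Written out:
  5.2954 phi_1 - 2.0538 phi_2 = -2.0538
  -2.0538 phi_1 + 5.2954 phi_2 = -0.7016
Solve by Cramer's rule:
  det = gamma(0)^2 - gamma(1)^2 = (5.2954)^2 - (-2.0538)^2 = 28.04126116 - 4.21809444 = 23.82316672
  phi_hat_1 = [gamma(1) gamma(0) - gamma(1) gamma(2)] / det = [(-2.0538)(5.2954) - (-2.0538)(-0.7016)] / 23.82316672 = -12.3166386 / 23.82316672 = -0.517
  phi_hat_2 = [gamma(0) gamma(2) - gamma(1)^2] / det = [(5.2954)(-0.7016) - (-2.0538)^2] / 23.82316672 = -7.93334708 / 23.82316672 = -0.333
So phi_hat = [-0.5170, -0.3330].
Therefore phi_hat_2 = -0.3330.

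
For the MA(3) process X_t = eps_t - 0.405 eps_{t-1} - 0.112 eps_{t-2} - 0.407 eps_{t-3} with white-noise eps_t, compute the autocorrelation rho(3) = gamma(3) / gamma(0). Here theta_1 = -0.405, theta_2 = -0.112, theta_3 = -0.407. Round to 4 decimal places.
\rho(3) = -0.3032

For an MA(q) process with theta_0 = 1, the autocovariance is
  gamma(k) = sigma^2 * sum_{i=0..q-k} theta_i * theta_{i+k},
and rho(k) = gamma(k) / gamma(0). Sigma^2 cancels.
  numerator   = (1)*(-0.407) = -0.407.
  denominator = (1)^2 + (-0.405)^2 + (-0.112)^2 + (-0.407)^2 = 1.342218.
  rho(3) = -0.407 / 1.342218 = -0.3032.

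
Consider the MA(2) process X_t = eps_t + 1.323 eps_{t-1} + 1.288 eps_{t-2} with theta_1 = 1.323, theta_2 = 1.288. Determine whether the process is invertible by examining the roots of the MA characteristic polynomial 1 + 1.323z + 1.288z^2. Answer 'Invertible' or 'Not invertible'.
\text{Not invertible}

The MA(q) characteristic polynomial is P(z) = 1 + 1.323z + 1.288z^2.
Invertibility requires all roots to lie outside the unit circle, i.e. |z| > 1 for every root.
Set 1 + (1.323) z + (1.288) z^2 = 0, i.e. a z^2 + b z + c = 0 with a = 1.288, b = 1.323, c = 1.
Discriminant D = b^2 - 4ac = (1.323)^2 - 4*(1.288)*1 = 1.750329 - (5.152) = -3.401671.
D < 0, so the roots are the complex-conjugate pair z = (-b +/- i sqrt(-D)) / (2a) = -0.5136 +/- 0.716i.
For a conjugate pair |z|^2 = z * conj(z) = (product of roots) = c/a = 1/(1.288) = 0.776398, so |z| = sqrt(0.776398) = 0.8811 for both roots.
Moduli of all roots: 0.8811, 0.8811.
All moduli strictly greater than 1? No.
Verdict: Not invertible.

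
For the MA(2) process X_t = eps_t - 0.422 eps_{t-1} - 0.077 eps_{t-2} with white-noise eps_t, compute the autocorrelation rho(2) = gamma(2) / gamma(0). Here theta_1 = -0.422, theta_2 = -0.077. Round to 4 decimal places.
\rho(2) = -0.0650

For an MA(q) process with theta_0 = 1, the autocovariance is
  gamma(k) = sigma^2 * sum_{i=0..q-k} theta_i * theta_{i+k},
and rho(k) = gamma(k) / gamma(0). Sigma^2 cancels.
  numerator   = (1)*(-0.077) = -0.077.
  denominator = (1)^2 + (-0.422)^2 + (-0.077)^2 = 1.184013.
  rho(2) = -0.077 / 1.184013 = -0.0650.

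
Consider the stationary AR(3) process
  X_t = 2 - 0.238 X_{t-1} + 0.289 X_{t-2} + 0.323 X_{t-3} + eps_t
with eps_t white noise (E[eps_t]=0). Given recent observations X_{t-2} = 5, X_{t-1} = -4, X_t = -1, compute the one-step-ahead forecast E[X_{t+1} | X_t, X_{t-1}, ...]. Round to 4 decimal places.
E[X_{t+1} \mid \mathcal F_t] = 2.6970

For an AR(p) model X_t = c + sum_i phi_i X_{t-i} + eps_t, the
one-step-ahead conditional mean is
  E[X_{t+1} | X_t, ...] = c + sum_i phi_i X_{t+1-i}.
Substitute known values:
  E[X_{t+1} | ...] = 2 + (-0.238) * (-1) + (0.289) * (-4) + (0.323) * (5)
                   = 2.6970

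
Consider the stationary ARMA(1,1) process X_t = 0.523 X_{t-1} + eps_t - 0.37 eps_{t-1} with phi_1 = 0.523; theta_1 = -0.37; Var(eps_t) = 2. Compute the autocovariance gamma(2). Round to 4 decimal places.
\gamma(2) = 0.1777

Multiply the model equation by X_{t-k} and take expectations. With theta_0 = psi_0 = 1 and psi_j the MA(infinity) weights, this gives
  gamma(k) - sum_i phi_i gamma(k-i) = c_k,
  c_k = sigma^2 * sum_{j=k..q} theta_j psi_{j-k}   (c_k = 0 for k > q),
using gamma(-m) = gamma(m).
psi-weights needed (psi_j = theta_j + sum_i phi_i psi_{j-i}):
  psi_1 = theta_1 + phi_1 = -0.37 + (0.523) = 0.153
Right-hand sides:
  c_0 = sigma^2 (1 + theta_1 psi_1) = 2 * (1 + (-0.37)(0.153)) = 2 * 0.94339 = 1.88678
  c_1 = sigma^2 theta_1 = 2 * (-0.37) = -0.74
  c_2 = 0
Equations for k = 0 and k = 1 (AR order 1):
  gamma(0) = phi_1 gamma(1) + c_0
  gamma(1) = phi_1 gamma(0) + c_1
Substituting the second into the first: gamma(0) (1 - phi_1^2) = c_0 + phi_1 c_1, so
  gamma(0) = (c_0 + phi_1 c_1) / (1 - phi_1^2) = (1.88678 + (0.523)(-0.74)) / (1 - (0.523)^2) = 1.49976 / 0.726471 = 2.064446.
  gamma(1) = phi_1 gamma(0) + c_1 = (0.523)(2.064446) + (-0.74) = 0.339705.
For k = 2 (> q): gamma(2) = phi_1 gamma(1) = (0.523)(0.339705) = 0.177666.
Therefore gamma(2) = 0.1777 (to 4 decimal places).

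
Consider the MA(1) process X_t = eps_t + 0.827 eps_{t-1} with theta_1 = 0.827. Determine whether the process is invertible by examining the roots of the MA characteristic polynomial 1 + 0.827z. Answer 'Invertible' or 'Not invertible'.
\text{Invertible}

The MA(q) characteristic polynomial is P(z) = 1 + 0.827z.
Invertibility requires all roots to lie outside the unit circle, i.e. |z| > 1 for every root.
This is linear in z: 1 + (0.827) z = 0  =>  z = -1/(0.827) = -1.20919,  |z| = 1.20919.
Moduli of all roots: 1.2092.
All moduli strictly greater than 1? Yes.
Verdict: Invertible.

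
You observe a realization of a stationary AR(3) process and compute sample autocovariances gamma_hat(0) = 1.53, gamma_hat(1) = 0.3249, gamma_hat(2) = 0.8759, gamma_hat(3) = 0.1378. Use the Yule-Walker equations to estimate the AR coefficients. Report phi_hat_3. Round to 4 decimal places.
\hat\phi_{3} = -0.1230

The Yule-Walker equations for an AR(p) process read, in matrix form,
  Gamma_p phi = r_p,   with   (Gamma_p)_{ij} = gamma(|i - j|),
                       (r_p)_i = gamma(i),   i,j = 1..p.
Substitute the sample gammas (Toeplitz matrix and right-hand side of size 3):
  Gamma_p = [[1.53, 0.3249, 0.8759], [0.3249, 1.53, 0.3249], [0.8759, 0.3249, 1.53]]
  r_p     = [0.3249, 0.8759, 0.1378]
Written out (R1..R3):
  (R1) 1.53 phi_1 + 0.3249 phi_2 + 0.8759 phi_3 = 0.3249
  (R2) 0.3249 phi_1 + 1.53 phi_2 + 0.3249 phi_3 = 0.8759
  (R3) 0.8759 phi_1 + 0.3249 phi_2 + 1.53 phi_3 = 0.1378
Gaussian elimination:
  R2 <- R2 - (0.3249/1.53) R1 = R2 - (0.212353) R1:  1.461007 phi_2 + 0.1389 phi_3 = 0.806907
  R3 <- R3 - (0.8759/1.53) R1 = R3 - (0.572484) R1:  0.1389 phi_2 + 1.028562 phi_3 = -0.0482
  R3 <- R3 - (0.1389/1.461007) R2 = R3 - (0.095071) R2:  1.015356 phi_3 = -0.124914
Back-substitution:
  phi_hat_3 = -0.124914 / 1.015356 = -0.123025
  phi_hat_2 = (0.806907 - (0.1389)(-0.123025)) / 1.461007 = 0.563991
  phi_hat_1 = (0.3249 - (0.3249)(0.563991) - (0.8759)(-0.123025)) / 1.53 = 0.163017
So phi_hat = [0.1630, 0.5640, -0.1230].
Therefore phi_hat_3 = -0.1230.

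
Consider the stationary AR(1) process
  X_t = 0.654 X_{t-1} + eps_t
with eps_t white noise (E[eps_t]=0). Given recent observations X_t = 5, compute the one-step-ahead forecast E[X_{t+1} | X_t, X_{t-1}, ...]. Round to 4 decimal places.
E[X_{t+1} \mid \mathcal F_t] = 3.2700

For an AR(p) model X_t = c + sum_i phi_i X_{t-i} + eps_t, the
one-step-ahead conditional mean is
  E[X_{t+1} | X_t, ...] = c + sum_i phi_i X_{t+1-i}.
Substitute known values:
  E[X_{t+1} | ...] = (0.654) * (5)
                   = 3.2700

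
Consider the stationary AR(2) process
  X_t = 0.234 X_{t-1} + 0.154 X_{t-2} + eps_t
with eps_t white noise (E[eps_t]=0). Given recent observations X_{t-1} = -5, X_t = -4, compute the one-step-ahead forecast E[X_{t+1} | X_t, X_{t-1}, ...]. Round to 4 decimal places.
E[X_{t+1} \mid \mathcal F_t] = -1.7060

For an AR(p) model X_t = c + sum_i phi_i X_{t-i} + eps_t, the
one-step-ahead conditional mean is
  E[X_{t+1} | X_t, ...] = c + sum_i phi_i X_{t+1-i}.
Substitute known values:
  E[X_{t+1} | ...] = (0.234) * (-4) + (0.154) * (-5)
                   = -1.7060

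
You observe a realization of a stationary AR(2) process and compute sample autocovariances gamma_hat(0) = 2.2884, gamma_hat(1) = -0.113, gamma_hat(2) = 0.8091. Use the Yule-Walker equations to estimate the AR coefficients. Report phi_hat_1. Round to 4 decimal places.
\hat\phi_{1} = -0.0320

The Yule-Walker equations for an AR(p) process read, in matrix form,
  Gamma_p phi = r_p,   with   (Gamma_p)_{ij} = gamma(|i - j|),
                       (r_p)_i = gamma(i),   i,j = 1..p.
Substitute the sample gammas (Toeplitz matrix and right-hand side of size 2):
  Gamma_p = [[2.2884, -0.113], [-0.113, 2.2884]]
  r_p     = [-0.113, 0.8091]
Written out:
  2.2884 phi_1 - 0.113 phi_2 = -0.113
  -0.113 phi_1 + 2.2884 phi_2 = 0.8091
Solve by Cramer's rule:
  det = gamma(0)^2 - gamma(1)^2 = (2.2884)^2 - (-0.113)^2 = 5.23677456 - 0.012769 = 5.22400556
  phi_hat_1 = [gamma(1) gamma(0) - gamma(1) gamma(2)] / det = [(-0.113)(2.2884) - (-0.113)(0.8091)] / 5.22400556 = -0.1671609 / 5.22400556 = -0.032
  phi_hat_2 = [gamma(0) gamma(2) - gamma(1)^2] / det = [(2.2884)(0.8091) - (-0.113)^2] / 5.22400556 = 1.83877544 / 5.22400556 = 0.352
So phi_hat = [-0.0320, 0.3520].
Therefore phi_hat_1 = -0.0320.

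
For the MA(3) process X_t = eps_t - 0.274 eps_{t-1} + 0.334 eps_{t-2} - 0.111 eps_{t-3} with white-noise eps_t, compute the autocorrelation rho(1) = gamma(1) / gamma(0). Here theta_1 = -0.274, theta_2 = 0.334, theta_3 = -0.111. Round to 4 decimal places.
\rho(1) = -0.3358

For an MA(q) process with theta_0 = 1, the autocovariance is
  gamma(k) = sigma^2 * sum_{i=0..q-k} theta_i * theta_{i+k},
and rho(k) = gamma(k) / gamma(0). Sigma^2 cancels.
  numerator   = (1)*(-0.274) + (-0.274)*(0.334) + (0.334)*(-0.111) = -0.40259.
  denominator = (1)^2 + (-0.274)^2 + (0.334)^2 + (-0.111)^2 = 1.198953.
  rho(1) = -0.40259 / 1.198953 = -0.3358.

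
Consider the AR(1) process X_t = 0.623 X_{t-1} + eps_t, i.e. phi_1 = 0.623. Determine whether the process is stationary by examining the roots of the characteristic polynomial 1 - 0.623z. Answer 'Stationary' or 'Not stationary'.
\text{Stationary}

The AR(p) characteristic polynomial is P(z) = 1 - 0.623z.
Stationarity requires all roots to lie outside the unit circle, i.e. |z| > 1 for every root.
This is linear in z: 1 + (-0.623) z = 0  =>  z = -1/(-0.623) = 1.605136,  |z| = 1.605136.
Moduli of all roots: 1.6051.
All moduli strictly greater than 1? Yes.
Verdict: Stationary.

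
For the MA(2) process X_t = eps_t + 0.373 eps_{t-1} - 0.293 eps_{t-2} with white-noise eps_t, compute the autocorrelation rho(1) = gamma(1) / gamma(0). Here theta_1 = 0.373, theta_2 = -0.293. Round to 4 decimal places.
\rho(1) = 0.2153

For an MA(q) process with theta_0 = 1, the autocovariance is
  gamma(k) = sigma^2 * sum_{i=0..q-k} theta_i * theta_{i+k},
and rho(k) = gamma(k) / gamma(0). Sigma^2 cancels.
  numerator   = (1)*(0.373) + (0.373)*(-0.293) = 0.263711.
  denominator = (1)^2 + (0.373)^2 + (-0.293)^2 = 1.224978.
  rho(1) = 0.263711 / 1.224978 = 0.2153.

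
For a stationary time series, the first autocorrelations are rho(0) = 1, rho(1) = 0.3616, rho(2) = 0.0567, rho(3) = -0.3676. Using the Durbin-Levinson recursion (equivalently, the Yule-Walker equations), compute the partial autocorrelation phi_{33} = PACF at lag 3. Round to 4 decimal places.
\phi_{33} = -0.4161

The PACF at lag k is phi_{kk}, the last component of the solution
to the Yule-Walker system G_k phi = r_k where
  (G_k)_{ij} = rho(|i - j|), (r_k)_i = rho(i), i,j = 1..k.
Equivalently, Durbin-Levinson gives phi_{kk} iteratively:
  phi_{11} = rho(1)
  phi_{kk} = [rho(k) - sum_{j=1..k-1} phi_{k-1,j} rho(k-j)]
            / [1 - sum_{j=1..k-1} phi_{k-1,j} rho(j)],
  phi_{k,j} = phi_{k-1,j} - phi_{kk} phi_{k-1,k-j},  j = 1..k-1.
Step k = 1:
  phi_11 = rho(1) = 0.3616.
Step k = 2:
  phi_22 = [rho(2) - phi_11 rho(1)] / [1 - phi_11 rho(1)] = [0.0567 - (0.3616)(0.3616)] / [1 - (0.3616)(0.3616)]
         = -0.07405456 / 0.86924544 = -0.085194.
  Update: phi_21 = phi_11 - phi_22 phi_11 = 0.3616 - (-0.085194)(0.3616) = 0.392406.
Step k = 3:
  phi_33 = [rho(3) - phi_21 rho(2) - phi_22 rho(1)] / [1 - phi_21 rho(1) - phi_22 rho(2)]
    numerator   = -0.3676 - (0.392406)(0.0567) - (-0.085194)(0.3616) = -0.35904325
    denominator = 1 - (0.392406)(0.3616) - (-0.085194)(0.0567) = 0.86293643
  phi_33 = -0.35904325 / 0.86293643 = -0.4161.
Therefore phi_{33} = -0.4161.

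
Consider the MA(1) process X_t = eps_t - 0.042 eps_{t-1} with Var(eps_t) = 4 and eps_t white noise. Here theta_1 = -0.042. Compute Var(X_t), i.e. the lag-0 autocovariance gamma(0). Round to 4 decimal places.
\gamma(0) = 4.0071

For an MA(q) process X_t = eps_t + sum_i theta_i eps_{t-i} with
Var(eps_t) = sigma^2, the variance is
  gamma(0) = sigma^2 * (1 + sum_i theta_i^2).
  sum_i theta_i^2 = (-0.042)^2 = 0.001764.
  gamma(0) = 4 * (1 + 0.001764) = 4 * 1.001764 = 4.007056, which rounds to 4.0071.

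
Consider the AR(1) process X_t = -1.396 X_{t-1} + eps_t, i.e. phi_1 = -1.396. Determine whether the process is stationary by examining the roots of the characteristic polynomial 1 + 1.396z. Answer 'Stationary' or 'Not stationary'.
\text{Not stationary}

The AR(p) characteristic polynomial is P(z) = 1 + 1.396z.
Stationarity requires all roots to lie outside the unit circle, i.e. |z| > 1 for every root.
This is linear in z: 1 + (1.396) z = 0  =>  z = -1/(1.396) = -0.716332,  |z| = 0.716332.
Moduli of all roots: 0.7163.
All moduli strictly greater than 1? No.
Verdict: Not stationary.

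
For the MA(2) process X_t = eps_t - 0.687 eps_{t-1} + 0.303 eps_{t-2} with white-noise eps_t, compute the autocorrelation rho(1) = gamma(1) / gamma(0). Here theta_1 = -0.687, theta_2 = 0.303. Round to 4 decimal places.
\rho(1) = -0.5724

For an MA(q) process with theta_0 = 1, the autocovariance is
  gamma(k) = sigma^2 * sum_{i=0..q-k} theta_i * theta_{i+k},
and rho(k) = gamma(k) / gamma(0). Sigma^2 cancels.
  numerator   = (1)*(-0.687) + (-0.687)*(0.303) = -0.895161.
  denominator = (1)^2 + (-0.687)^2 + (0.303)^2 = 1.563778.
  rho(1) = -0.895161 / 1.563778 = -0.5724.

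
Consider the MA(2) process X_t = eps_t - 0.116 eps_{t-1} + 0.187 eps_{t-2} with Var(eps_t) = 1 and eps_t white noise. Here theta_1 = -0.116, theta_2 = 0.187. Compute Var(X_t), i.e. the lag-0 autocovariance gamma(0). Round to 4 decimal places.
\gamma(0) = 1.0484

For an MA(q) process X_t = eps_t + sum_i theta_i eps_{t-i} with
Var(eps_t) = sigma^2, the variance is
  gamma(0) = sigma^2 * (1 + sum_i theta_i^2).
  sum_i theta_i^2 = (-0.116)^2 + (0.187)^2 = 0.013456 + 0.034969 = 0.048425.
  gamma(0) = 1 * (1 + 0.048425) = 1 * 1.048425 = 1.048425, which rounds to 1.0484.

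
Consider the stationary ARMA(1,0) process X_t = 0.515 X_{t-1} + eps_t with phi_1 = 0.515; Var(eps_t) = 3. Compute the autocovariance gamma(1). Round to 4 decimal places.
\gamma(1) = 2.1027

Multiply the model equation by X_{t-k} and take expectations. With theta_0 = psi_0 = 1 and psi_j the MA(infinity) weights, this gives
  gamma(k) - sum_i phi_i gamma(k-i) = c_k,
  c_k = sigma^2 * sum_{j=k..q} theta_j psi_{j-k}   (c_k = 0 for k > q),
using gamma(-m) = gamma(m).
Pure AR (q = 0): c_0 = sigma^2 = 3, c_k = 0 for k >= 1.
Equations for k = 0 and k = 1 (AR order 1):
  gamma(0) = phi_1 gamma(1) + c_0
  gamma(1) = phi_1 gamma(0) + c_1
Substituting the second into the first: gamma(0) (1 - phi_1^2) = c_0 + phi_1 c_1, so
  gamma(0) = c_0 / (1 - phi_1^2) = 3 / (1 - (0.515)^2) = 3 / 0.734775 = 4.082883.
  gamma(1) = phi_1 gamma(0) = (0.515)(4.082883) = 2.102684.
Therefore gamma(1) = 2.1027 (to 4 decimal places).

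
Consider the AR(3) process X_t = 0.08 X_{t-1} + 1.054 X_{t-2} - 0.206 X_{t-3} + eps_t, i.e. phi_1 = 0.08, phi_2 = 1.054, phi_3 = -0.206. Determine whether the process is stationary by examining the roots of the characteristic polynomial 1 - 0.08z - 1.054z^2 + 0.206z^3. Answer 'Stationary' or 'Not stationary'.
\text{Not stationary}

The AR(p) characteristic polynomial is P(z) = 1 - 0.08z - 1.054z^2 + 0.206z^3.
Stationarity requires all roots to lie outside the unit circle, i.e. |z| > 1 for every root.
Degree 3: look for a simple real root z0 first, then factor out (1 - z/z0) and solve the remaining quadratic.
Testing z0 = 5: P(5) = 1 + (-0.08)(5) + (-1.054)(5)^2 + (0.206)(5)^3
  = 1 + (-0.4) + (-26.35) + (25.75) = 0.  So z_0 = 5 is a root, |z_0| = 5.
Divide out the factor (1 - 0.2 z) = (1 - z/z0) (since 1/z0 = 0.2):
  P(z) = (1 - 0.2 z)(1 + (0.12) z + (-1.03) z^2)
  [check: z-coef 0.12 - (0.2) = -0.08; z^2-coef -1.03 - (0.2)(0.12) = -1.054; z^3-coef -(0.2)(-1.03) = 0.206.]
Remaining roots from the quadratic factor 1 + (0.12) z + (-1.03) z^2:
  Set 1 + (0.12) z + (-1.03) z^2 = 0, i.e. a z^2 + b z + c = 0 with a = -1.03, b = 0.12, c = 1.
  Discriminant D = b^2 - 4ac = (0.12)^2 - 4*(-1.03)*1 = 0.0144 - (-4.12) = 4.1344.
  D >= 0, so the roots are real: z = (-b +/- sqrt(D)) / (2a) = (-0.12 +/- 2.033322) / (-2.06).
    z_1 = (-0.12 + 2.033322) / (-2.06) = -0.9288,   |z_1| = 0.9288.
    z_2 = (-0.12 - 2.033322) / (-2.06) = 1.0453,   |z_2| = 1.0453.
Moduli of all roots: 5.0000, 0.9288, 1.0453.
All moduli strictly greater than 1? No.
Verdict: Not stationary.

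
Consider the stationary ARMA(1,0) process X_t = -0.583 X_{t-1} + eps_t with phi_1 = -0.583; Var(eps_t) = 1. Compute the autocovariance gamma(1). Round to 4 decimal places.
\gamma(1) = -0.8832

Multiply the model equation by X_{t-k} and take expectations. With theta_0 = psi_0 = 1 and psi_j the MA(infinity) weights, this gives
  gamma(k) - sum_i phi_i gamma(k-i) = c_k,
  c_k = sigma^2 * sum_{j=k..q} theta_j psi_{j-k}   (c_k = 0 for k > q),
using gamma(-m) = gamma(m).
Pure AR (q = 0): c_0 = sigma^2 = 1, c_k = 0 for k >= 1.
Equations for k = 0 and k = 1 (AR order 1):
  gamma(0) = phi_1 gamma(1) + c_0
  gamma(1) = phi_1 gamma(0) + c_1
Substituting the second into the first: gamma(0) (1 - phi_1^2) = c_0 + phi_1 c_1, so
  gamma(0) = c_0 / (1 - phi_1^2) = 1 / (1 - (-0.583)^2) = 1 / 0.660111 = 1.514897.
  gamma(1) = phi_1 gamma(0) = (-0.583)(1.514897) = -0.883185.
Therefore gamma(1) = -0.8832 (to 4 decimal places).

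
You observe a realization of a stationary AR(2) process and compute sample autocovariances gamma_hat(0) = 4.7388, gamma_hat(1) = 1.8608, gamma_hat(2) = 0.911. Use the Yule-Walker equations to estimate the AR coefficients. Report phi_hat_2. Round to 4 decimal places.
\hat\phi_{2} = 0.0450

The Yule-Walker equations for an AR(p) process read, in matrix form,
  Gamma_p phi = r_p,   with   (Gamma_p)_{ij} = gamma(|i - j|),
                       (r_p)_i = gamma(i),   i,j = 1..p.
Substitute the sample gammas (Toeplitz matrix and right-hand side of size 2):
  Gamma_p = [[4.7388, 1.8608], [1.8608, 4.7388]]
  r_p     = [1.8608, 0.911]
Written out:
  4.7388 phi_1 + 1.8608 phi_2 = 1.8608
  1.8608 phi_1 + 4.7388 phi_2 = 0.911
Solve by Cramer's rule:
  det = gamma(0)^2 - gamma(1)^2 = (4.7388)^2 - (1.8608)^2 = 22.45622544 - 3.46257664 = 18.9936488
  phi_hat_1 = [gamma(1) gamma(0) - gamma(1) gamma(2)] / det = [(1.8608)(4.7388) - (1.8608)(0.911)] / 18.9936488 = 7.12277024 / 18.9936488 = 0.375
  phi_hat_2 = [gamma(0) gamma(2) - gamma(1)^2] / det = [(4.7388)(0.911) - (1.8608)^2] / 18.9936488 = 0.85447016 / 18.9936488 = 0.045
So phi_hat = [0.3750, 0.0450].
Therefore phi_hat_2 = 0.0450.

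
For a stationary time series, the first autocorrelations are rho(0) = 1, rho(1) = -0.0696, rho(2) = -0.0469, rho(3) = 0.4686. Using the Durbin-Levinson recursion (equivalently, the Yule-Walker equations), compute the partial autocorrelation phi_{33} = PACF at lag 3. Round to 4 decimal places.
\phi_{33} = 0.4651

The PACF at lag k is phi_{kk}, the last component of the solution
to the Yule-Walker system G_k phi = r_k where
  (G_k)_{ij} = rho(|i - j|), (r_k)_i = rho(i), i,j = 1..k.
Equivalently, Durbin-Levinson gives phi_{kk} iteratively:
  phi_{11} = rho(1)
  phi_{kk} = [rho(k) - sum_{j=1..k-1} phi_{k-1,j} rho(k-j)]
            / [1 - sum_{j=1..k-1} phi_{k-1,j} rho(j)],
  phi_{k,j} = phi_{k-1,j} - phi_{kk} phi_{k-1,k-j},  j = 1..k-1.
Step k = 1:
  phi_11 = rho(1) = -0.0696.
Step k = 2:
  phi_22 = [rho(2) - phi_11 rho(1)] / [1 - phi_11 rho(1)] = [-0.0469 - (-0.0696)(-0.0696)] / [1 - (-0.0696)(-0.0696)]
         = -0.05174416 / 0.99515584 = -0.051996.
  Update: phi_21 = phi_11 - phi_22 phi_11 = -0.0696 - (-0.051996)(-0.0696) = -0.073219.
Step k = 3:
  phi_33 = [rho(3) - phi_21 rho(2) - phi_22 rho(1)] / [1 - phi_21 rho(1) - phi_22 rho(2)]
    numerator   = 0.4686 - (-0.073219)(-0.0469) - (-0.051996)(-0.0696) = 0.46154711
    denominator = 1 - (-0.073219)(-0.0696) - (-0.051996)(-0.0469) = 0.99246535
  phi_33 = 0.46154711 / 0.99246535 = 0.4651.
Therefore phi_{33} = 0.4651.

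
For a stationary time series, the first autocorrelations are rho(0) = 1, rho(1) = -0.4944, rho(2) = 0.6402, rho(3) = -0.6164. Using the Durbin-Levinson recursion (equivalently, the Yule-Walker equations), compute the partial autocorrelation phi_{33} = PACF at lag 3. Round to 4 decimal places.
\phi_{33} = -0.3770

The PACF at lag k is phi_{kk}, the last component of the solution
to the Yule-Walker system G_k phi = r_k where
  (G_k)_{ij} = rho(|i - j|), (r_k)_i = rho(i), i,j = 1..k.
Equivalently, Durbin-Levinson gives phi_{kk} iteratively:
  phi_{11} = rho(1)
  phi_{kk} = [rho(k) - sum_{j=1..k-1} phi_{k-1,j} rho(k-j)]
            / [1 - sum_{j=1..k-1} phi_{k-1,j} rho(j)],
  phi_{k,j} = phi_{k-1,j} - phi_{kk} phi_{k-1,k-j},  j = 1..k-1.
Step k = 1:
  phi_11 = rho(1) = -0.4944.
Step k = 2:
  phi_22 = [rho(2) - phi_11 rho(1)] / [1 - phi_11 rho(1)] = [0.6402 - (-0.4944)(-0.4944)] / [1 - (-0.4944)(-0.4944)]
         = 0.39576864 / 0.75556864 = 0.523802.
  Update: phi_21 = phi_11 - phi_22 phi_11 = -0.4944 - (0.523802)(-0.4944) = -0.235432.
Step k = 3:
  phi_33 = [rho(3) - phi_21 rho(2) - phi_22 rho(1)] / [1 - phi_21 rho(1) - phi_22 rho(2)]
    numerator   = -0.6164 - (-0.235432)(0.6402) - (0.523802)(-0.4944) = -0.20670847
    denominator = 1 - (-0.235432)(-0.4944) - (0.523802)(0.6402) = 0.54826409
  phi_33 = -0.20670847 / 0.54826409 = -0.377.
Therefore phi_{33} = -0.3770.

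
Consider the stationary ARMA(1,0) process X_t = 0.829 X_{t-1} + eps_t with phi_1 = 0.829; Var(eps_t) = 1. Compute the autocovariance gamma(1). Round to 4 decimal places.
\gamma(1) = 2.6506

Multiply the model equation by X_{t-k} and take expectations. With theta_0 = psi_0 = 1 and psi_j the MA(infinity) weights, this gives
  gamma(k) - sum_i phi_i gamma(k-i) = c_k,
  c_k = sigma^2 * sum_{j=k..q} theta_j psi_{j-k}   (c_k = 0 for k > q),
using gamma(-m) = gamma(m).
Pure AR (q = 0): c_0 = sigma^2 = 1, c_k = 0 for k >= 1.
Equations for k = 0 and k = 1 (AR order 1):
  gamma(0) = phi_1 gamma(1) + c_0
  gamma(1) = phi_1 gamma(0) + c_1
Substituting the second into the first: gamma(0) (1 - phi_1^2) = c_0 + phi_1 c_1, so
  gamma(0) = c_0 / (1 - phi_1^2) = 1 / (1 - (0.829)^2) = 1 / 0.312759 = 3.19735.
  gamma(1) = phi_1 gamma(0) = (0.829)(3.19735) = 2.650603.
Therefore gamma(1) = 2.6506 (to 4 decimal places).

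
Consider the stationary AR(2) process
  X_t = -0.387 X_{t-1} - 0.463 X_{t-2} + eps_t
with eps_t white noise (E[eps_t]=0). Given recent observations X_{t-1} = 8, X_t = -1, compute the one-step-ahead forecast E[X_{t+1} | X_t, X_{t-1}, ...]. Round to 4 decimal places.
E[X_{t+1} \mid \mathcal F_t] = -3.3170

For an AR(p) model X_t = c + sum_i phi_i X_{t-i} + eps_t, the
one-step-ahead conditional mean is
  E[X_{t+1} | X_t, ...] = c + sum_i phi_i X_{t+1-i}.
Substitute known values:
  E[X_{t+1} | ...] = (-0.387) * (-1) + (-0.463) * (8)
                   = -3.3170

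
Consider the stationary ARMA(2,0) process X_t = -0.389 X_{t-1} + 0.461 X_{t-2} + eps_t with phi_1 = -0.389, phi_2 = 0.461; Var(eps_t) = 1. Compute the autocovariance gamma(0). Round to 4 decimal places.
\gamma(0) = 2.6503

Multiply the model equation by X_{t-k} and take expectations. With theta_0 = psi_0 = 1 and psi_j the MA(infinity) weights, this gives
  gamma(k) - sum_i phi_i gamma(k-i) = c_k,
  c_k = sigma^2 * sum_{j=k..q} theta_j psi_{j-k}   (c_k = 0 for k > q),
using gamma(-m) = gamma(m).
Pure AR (q = 0): c_0 = sigma^2 = 1, c_k = 0 for k >= 1.
Equations for k = 0, 1, 2 (AR order 2, c_2 = 0):
  (E0) gamma(0) = phi_1 gamma(1) + phi_2 gamma(2) + c_0
  (E1) gamma(1) = phi_1 gamma(0) + phi_2 gamma(1) + c_1
  (E2) gamma(2) = phi_1 gamma(1) + phi_2 gamma(0)
From (E1): gamma(1) = A gamma(0) + B with
  A = phi_1 / (1 - phi_2) = -0.389 / 0.539 = -0.721707,   B = c_1 / (1 - phi_2) = 0 / 0.539 = 0.
Insert (E2) into (E0): gamma(0) (1 - phi_2^2) = phi_1 (1 + phi_2) gamma(1) + c_0.
  phi_1 (1 + phi_2) = (-0.389)(1.461) = -0.568329,   1 - phi_2^2 = 0.787479.
Replace gamma(1) by A gamma(0) + B and collect gamma(0):
  gamma(0) [0.787479 - (-0.568329)(-0.721707)] = c_0 = 1
  gamma(0) * 0.377312 = 1
  gamma(0) = 1 / 0.377312 = 2.650326.
Therefore gamma(0) = 2.6503 (to 4 decimal places).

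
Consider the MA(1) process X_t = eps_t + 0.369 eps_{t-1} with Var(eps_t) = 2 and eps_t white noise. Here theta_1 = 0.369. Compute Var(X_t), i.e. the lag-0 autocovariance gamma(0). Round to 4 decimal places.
\gamma(0) = 2.2723

For an MA(q) process X_t = eps_t + sum_i theta_i eps_{t-i} with
Var(eps_t) = sigma^2, the variance is
  gamma(0) = sigma^2 * (1 + sum_i theta_i^2).
  sum_i theta_i^2 = (0.369)^2 = 0.136161.
  gamma(0) = 2 * (1 + 0.136161) = 2 * 1.136161 = 2.272322, which rounds to 2.2723.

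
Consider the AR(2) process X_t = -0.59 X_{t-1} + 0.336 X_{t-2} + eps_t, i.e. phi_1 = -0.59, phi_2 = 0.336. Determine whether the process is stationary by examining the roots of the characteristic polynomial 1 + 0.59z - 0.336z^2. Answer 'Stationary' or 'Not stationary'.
\text{Stationary}

The AR(p) characteristic polynomial is P(z) = 1 + 0.59z - 0.336z^2.
Stationarity requires all roots to lie outside the unit circle, i.e. |z| > 1 for every root.
Set 1 + (0.59) z + (-0.336) z^2 = 0, i.e. a z^2 + b z + c = 0 with a = -0.336, b = 0.59, c = 1.
Discriminant D = b^2 - 4ac = (0.59)^2 - 4*(-0.336)*1 = 0.3481 - (-1.344) = 1.6921.
D >= 0, so the roots are real: z = (-b +/- sqrt(D)) / (2a) = (-0.59 +/- 1.300807) / (-0.672).
  z_1 = (-0.59 + 1.300807) / (-0.672) = -1.0577,   |z_1| = 1.0577.
  z_2 = (-0.59 - 1.300807) / (-0.672) = 2.8137,   |z_2| = 2.8137.
Moduli of all roots: 1.0577, 2.8137.
All moduli strictly greater than 1? Yes.
Verdict: Stationary.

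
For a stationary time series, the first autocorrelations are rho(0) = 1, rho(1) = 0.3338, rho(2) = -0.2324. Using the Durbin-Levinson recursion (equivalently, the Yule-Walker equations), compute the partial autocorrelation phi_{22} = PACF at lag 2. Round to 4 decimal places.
\phi_{22} = -0.3869

The PACF at lag k is phi_{kk}, the last component of the solution
to the Yule-Walker system G_k phi = r_k where
  (G_k)_{ij} = rho(|i - j|), (r_k)_i = rho(i), i,j = 1..k.
Equivalently, Durbin-Levinson gives phi_{kk} iteratively:
  phi_{11} = rho(1)
  phi_{kk} = [rho(k) - sum_{j=1..k-1} phi_{k-1,j} rho(k-j)]
            / [1 - sum_{j=1..k-1} phi_{k-1,j} rho(j)],
  phi_{k,j} = phi_{k-1,j} - phi_{kk} phi_{k-1,k-j},  j = 1..k-1.
Step k = 1:
  phi_11 = rho(1) = 0.3338.
Step k = 2:
  phi_22 = [rho(2) - phi_11 rho(1)] / [1 - phi_11 rho(1)] = [-0.2324 - (0.3338)(0.3338)] / [1 - (0.3338)(0.3338)]
         = -0.34382244 / 0.88857756 = -0.3869.
Therefore phi_{22} = -0.3869.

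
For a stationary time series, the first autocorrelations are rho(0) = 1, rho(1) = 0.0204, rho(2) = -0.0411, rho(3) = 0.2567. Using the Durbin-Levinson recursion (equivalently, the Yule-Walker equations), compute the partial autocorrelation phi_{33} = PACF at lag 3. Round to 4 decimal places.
\phi_{33} = 0.2590

The PACF at lag k is phi_{kk}, the last component of the solution
to the Yule-Walker system G_k phi = r_k where
  (G_k)_{ij} = rho(|i - j|), (r_k)_i = rho(i), i,j = 1..k.
Equivalently, Durbin-Levinson gives phi_{kk} iteratively:
  phi_{11} = rho(1)
  phi_{kk} = [rho(k) - sum_{j=1..k-1} phi_{k-1,j} rho(k-j)]
            / [1 - sum_{j=1..k-1} phi_{k-1,j} rho(j)],
  phi_{k,j} = phi_{k-1,j} - phi_{kk} phi_{k-1,k-j},  j = 1..k-1.
Step k = 1:
  phi_11 = rho(1) = 0.0204.
Step k = 2:
  phi_22 = [rho(2) - phi_11 rho(1)] / [1 - phi_11 rho(1)] = [-0.0411 - (0.0204)(0.0204)] / [1 - (0.0204)(0.0204)]
         = -0.04151616 / 0.99958384 = -0.041533.
  Update: phi_21 = phi_11 - phi_22 phi_11 = 0.0204 - (-0.041533)(0.0204) = 0.021247.
Step k = 3:
  phi_33 = [rho(3) - phi_21 rho(2) - phi_22 rho(1)] / [1 - phi_21 rho(1) - phi_22 rho(2)]
    numerator   = 0.2567 - (0.021247)(-0.0411) - (-0.041533)(0.0204) = 0.25842055
    denominator = 1 - (0.021247)(0.0204) - (-0.041533)(-0.0411) = 0.99785953
  phi_33 = 0.25842055 / 0.99785953 = 0.259.
Therefore phi_{33} = 0.2590.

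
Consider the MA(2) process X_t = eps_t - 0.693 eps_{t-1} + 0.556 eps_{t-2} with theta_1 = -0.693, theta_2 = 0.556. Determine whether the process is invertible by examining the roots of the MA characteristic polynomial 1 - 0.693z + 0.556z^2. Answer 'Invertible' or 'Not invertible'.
\text{Invertible}

The MA(q) characteristic polynomial is P(z) = 1 - 0.693z + 0.556z^2.
Invertibility requires all roots to lie outside the unit circle, i.e. |z| > 1 for every root.
Set 1 + (-0.693) z + (0.556) z^2 = 0, i.e. a z^2 + b z + c = 0 with a = 0.556, b = -0.693, c = 1.
Discriminant D = b^2 - 4ac = (-0.693)^2 - 4*(0.556)*1 = 0.480249 - (2.224) = -1.743751.
D < 0, so the roots are the complex-conjugate pair z = (-b +/- i sqrt(-D)) / (2a) = 0.6232 +/- 1.1875i.
For a conjugate pair |z|^2 = z * conj(z) = (product of roots) = c/a = 1/(0.556) = 1.798561, so |z| = sqrt(1.798561) = 1.3411 for both roots.
Moduli of all roots: 1.3411, 1.3411.
All moduli strictly greater than 1? Yes.
Verdict: Invertible.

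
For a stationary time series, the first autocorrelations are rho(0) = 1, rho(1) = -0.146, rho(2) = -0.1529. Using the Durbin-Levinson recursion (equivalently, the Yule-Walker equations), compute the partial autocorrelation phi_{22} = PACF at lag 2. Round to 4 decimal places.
\phi_{22} = -0.1780

The PACF at lag k is phi_{kk}, the last component of the solution
to the Yule-Walker system G_k phi = r_k where
  (G_k)_{ij} = rho(|i - j|), (r_k)_i = rho(i), i,j = 1..k.
Equivalently, Durbin-Levinson gives phi_{kk} iteratively:
  phi_{11} = rho(1)
  phi_{kk} = [rho(k) - sum_{j=1..k-1} phi_{k-1,j} rho(k-j)]
            / [1 - sum_{j=1..k-1} phi_{k-1,j} rho(j)],
  phi_{k,j} = phi_{k-1,j} - phi_{kk} phi_{k-1,k-j},  j = 1..k-1.
Step k = 1:
  phi_11 = rho(1) = -0.146.
Step k = 2:
  phi_22 = [rho(2) - phi_11 rho(1)] / [1 - phi_11 rho(1)] = [-0.1529 - (-0.146)(-0.146)] / [1 - (-0.146)(-0.146)]
         = -0.174216 / 0.978684 = -0.178.
Therefore phi_{22} = -0.1780.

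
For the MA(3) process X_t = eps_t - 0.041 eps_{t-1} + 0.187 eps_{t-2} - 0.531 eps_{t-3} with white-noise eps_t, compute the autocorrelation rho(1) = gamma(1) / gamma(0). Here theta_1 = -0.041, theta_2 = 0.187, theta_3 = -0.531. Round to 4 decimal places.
\rho(1) = -0.1122

For an MA(q) process with theta_0 = 1, the autocovariance is
  gamma(k) = sigma^2 * sum_{i=0..q-k} theta_i * theta_{i+k},
and rho(k) = gamma(k) / gamma(0). Sigma^2 cancels.
  numerator   = (1)*(-0.041) + (-0.041)*(0.187) + (0.187)*(-0.531) = -0.147964.
  denominator = (1)^2 + (-0.041)^2 + (0.187)^2 + (-0.531)^2 = 1.318611.
  rho(1) = -0.147964 / 1.318611 = -0.1122.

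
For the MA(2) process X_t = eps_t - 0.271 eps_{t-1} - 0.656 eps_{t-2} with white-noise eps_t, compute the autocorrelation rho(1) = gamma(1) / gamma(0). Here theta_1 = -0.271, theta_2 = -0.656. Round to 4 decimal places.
\rho(1) = -0.0620

For an MA(q) process with theta_0 = 1, the autocovariance is
  gamma(k) = sigma^2 * sum_{i=0..q-k} theta_i * theta_{i+k},
and rho(k) = gamma(k) / gamma(0). Sigma^2 cancels.
  numerator   = (1)*(-0.271) + (-0.271)*(-0.656) = -0.093224.
  denominator = (1)^2 + (-0.271)^2 + (-0.656)^2 = 1.503777.
  rho(1) = -0.093224 / 1.503777 = -0.0620.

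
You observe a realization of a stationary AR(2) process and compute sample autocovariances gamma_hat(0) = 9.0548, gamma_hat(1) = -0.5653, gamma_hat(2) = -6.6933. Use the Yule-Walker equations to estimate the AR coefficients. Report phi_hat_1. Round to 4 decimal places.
\hat\phi_{1} = -0.1090

The Yule-Walker equations for an AR(p) process read, in matrix form,
  Gamma_p phi = r_p,   with   (Gamma_p)_{ij} = gamma(|i - j|),
                       (r_p)_i = gamma(i),   i,j = 1..p.
Substitute the sample gammas (Toeplitz matrix and right-hand side of size 2):
  Gamma_p = [[9.0548, -0.5653], [-0.5653, 9.0548]]
  r_p     = [-0.5653, -6.6933]
Written out:
  9.0548 phi_1 - 0.5653 phi_2 = -0.5653
  -0.5653 phi_1 + 9.0548 phi_2 = -6.6933
Solve by Cramer's rule:
  det = gamma(0)^2 - gamma(1)^2 = (9.0548)^2 - (-0.5653)^2 = 81.98940304 - 0.31956409 = 81.66983895
  phi_hat_1 = [gamma(1) gamma(0) - gamma(1) gamma(2)] / det = [(-0.5653)(9.0548) - (-0.5653)(-6.6933)] / 81.66983895 = -8.90240093 / 81.66983895 = -0.109
  phi_hat_2 = [gamma(0) gamma(2) - gamma(1)^2] / det = [(9.0548)(-6.6933) - (-0.5653)^2] / 81.66983895 = -60.92605693 / 81.66983895 = -0.746
So phi_hat = [-0.1090, -0.7460].
Therefore phi_hat_1 = -0.1090.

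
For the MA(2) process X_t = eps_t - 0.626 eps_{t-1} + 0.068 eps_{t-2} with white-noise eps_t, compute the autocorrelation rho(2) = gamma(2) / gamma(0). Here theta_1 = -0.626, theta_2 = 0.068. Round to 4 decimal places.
\rho(2) = 0.0487

For an MA(q) process with theta_0 = 1, the autocovariance is
  gamma(k) = sigma^2 * sum_{i=0..q-k} theta_i * theta_{i+k},
and rho(k) = gamma(k) / gamma(0). Sigma^2 cancels.
  numerator   = (1)*(0.068) = 0.068.
  denominator = (1)^2 + (-0.626)^2 + (0.068)^2 = 1.3965.
  rho(2) = 0.068 / 1.3965 = 0.0487.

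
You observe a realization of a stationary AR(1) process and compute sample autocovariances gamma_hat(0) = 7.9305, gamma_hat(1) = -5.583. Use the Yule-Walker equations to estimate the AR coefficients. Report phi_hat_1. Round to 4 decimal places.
\hat\phi_{1} = -0.7040

The Yule-Walker equations for an AR(p) process read, in matrix form,
  Gamma_p phi = r_p,   with   (Gamma_p)_{ij} = gamma(|i - j|),
                       (r_p)_i = gamma(i),   i,j = 1..p.
Substitute the sample gammas (Toeplitz matrix and right-hand side of size 1):
  Gamma_p = [[7.9305]]
  r_p     = [-5.583]
With p = 1 this is the single equation gamma(0) phi_1 = gamma(1):
  phi_hat_1 = gamma(1) / gamma(0) = -5.583 / 7.9305 = -0.7040.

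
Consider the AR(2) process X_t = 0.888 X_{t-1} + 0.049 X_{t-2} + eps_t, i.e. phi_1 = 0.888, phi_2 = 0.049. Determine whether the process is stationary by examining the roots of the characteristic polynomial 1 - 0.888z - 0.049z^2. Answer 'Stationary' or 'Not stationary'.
\text{Stationary}

The AR(p) characteristic polynomial is P(z) = 1 - 0.888z - 0.049z^2.
Stationarity requires all roots to lie outside the unit circle, i.e. |z| > 1 for every root.
Set 1 + (-0.888) z + (-0.049) z^2 = 0, i.e. a z^2 + b z + c = 0 with a = -0.049, b = -0.888, c = 1.
Discriminant D = b^2 - 4ac = (-0.888)^2 - 4*(-0.049)*1 = 0.788544 - (-0.196) = 0.984544.
D >= 0, so the roots are real: z = (-b +/- sqrt(D)) / (2a) = (0.888 +/- 0.992242) / (-0.098).
  z_1 = (0.888 + 0.992242) / (-0.098) = -19.1861,   |z_1| = 19.1861.
  z_2 = (0.888 - 0.992242) / (-0.098) = 1.0637,   |z_2| = 1.0637.
Moduli of all roots: 19.1861, 1.0637.
All moduli strictly greater than 1? Yes.
Verdict: Stationary.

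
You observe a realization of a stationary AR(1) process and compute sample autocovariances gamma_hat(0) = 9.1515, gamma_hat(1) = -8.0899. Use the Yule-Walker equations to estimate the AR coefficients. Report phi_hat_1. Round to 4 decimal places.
\hat\phi_{1} = -0.8840

The Yule-Walker equations for an AR(p) process read, in matrix form,
  Gamma_p phi = r_p,   with   (Gamma_p)_{ij} = gamma(|i - j|),
                       (r_p)_i = gamma(i),   i,j = 1..p.
Substitute the sample gammas (Toeplitz matrix and right-hand side of size 1):
  Gamma_p = [[9.1515]]
  r_p     = [-8.0899]
With p = 1 this is the single equation gamma(0) phi_1 = gamma(1):
  phi_hat_1 = gamma(1) / gamma(0) = -8.0899 / 9.1515 = -0.8840.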